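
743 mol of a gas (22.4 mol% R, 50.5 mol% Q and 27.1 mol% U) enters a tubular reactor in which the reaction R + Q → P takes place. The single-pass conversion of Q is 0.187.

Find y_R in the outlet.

0.143

Q reacted = 0.187 × 375.2 = 70.17 mol; ν_Q = −1, so ξ = 70.17/1 = 70.17 mol.
Outlet amounts (n = n₀ + ν ξ):
  R: 166.4 − 1(70.17) = 96.27
  Q: 375.2 − 1(70.17) = 305
  P: 0 + 1(70.17) = 70.17
  U: 201.4 (inert)
Total out = 672.8 mol; y_R = 96.27 / 672.8 = 0.1431.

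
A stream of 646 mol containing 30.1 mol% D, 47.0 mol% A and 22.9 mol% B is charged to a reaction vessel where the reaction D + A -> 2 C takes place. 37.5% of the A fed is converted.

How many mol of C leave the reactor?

A reacted = 0.375 × 303.6 = 113.9 mol; ν_A = −1, so ξ = 113.9/1 = 113.9 mol.
Outlet amounts (n = n₀ + ν ξ):
  D: 194.4 − 1(113.9) = 80.59
  A: 303.6 − 1(113.9) = 189.8
  C: 0 + 2(113.9) = 227.7
  B: 147.9 (inert)

228 mol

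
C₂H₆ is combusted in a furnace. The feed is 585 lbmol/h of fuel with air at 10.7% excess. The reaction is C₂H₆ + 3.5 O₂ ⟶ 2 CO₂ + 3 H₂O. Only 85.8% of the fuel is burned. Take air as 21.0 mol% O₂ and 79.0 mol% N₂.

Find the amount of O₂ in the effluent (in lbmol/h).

Stoichiometric O₂ = 3.5 × 585 = 2048 lbmol/h; O₂ fed = 2048 × 1.107 = 2267 lbmol/h.
N₂ fed = 2267 × 79/21 = 8527 lbmol/h.
Fuel reacted = 0.858 × 585 → ξ = 501.9 lbmol/h.
Outlet (n = n₀ + ν ξ):
  C₂H₆: 585 − 1(501.9) = 83.07
  O₂: 2267 − 3.5(501.9) = 509.8
  N₂: 8527 (inert)
  CO₂: 0 + 2(501.9) = 1004
  H₂O: 0 + 3(501.9) = 1506

510 lbmol/h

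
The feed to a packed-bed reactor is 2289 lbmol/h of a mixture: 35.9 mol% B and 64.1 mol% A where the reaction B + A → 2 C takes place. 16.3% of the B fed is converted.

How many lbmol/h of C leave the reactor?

268 lbmol/h

B reacted = 0.163 × 821.8 = 133.9 lbmol/h; ν_B = −1, so ξ = 133.9/1 = 133.9 lbmol/h.
Outlet amounts (n = n₀ + ν ξ):
  B: 821.8 − 1(133.9) = 687.8
  A: 1467 − 1(133.9) = 1333
  C: 0 + 2(133.9) = 267.9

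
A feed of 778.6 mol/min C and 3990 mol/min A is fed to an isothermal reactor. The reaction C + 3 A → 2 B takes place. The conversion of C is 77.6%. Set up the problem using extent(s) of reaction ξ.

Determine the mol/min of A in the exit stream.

2180 mol/min

C reacted = 0.776 × 778.6 = 604.2 mol/min; ν_C = −1, so ξ = 604.2/1 = 604.2 mol/min.
Outlet amounts (n = n₀ + ν ξ):
  C: 778.6 − 1(604.2) = 174.4
  A: 3990 − 3(604.2) = 2177
  B: 0 + 2(604.2) = 1208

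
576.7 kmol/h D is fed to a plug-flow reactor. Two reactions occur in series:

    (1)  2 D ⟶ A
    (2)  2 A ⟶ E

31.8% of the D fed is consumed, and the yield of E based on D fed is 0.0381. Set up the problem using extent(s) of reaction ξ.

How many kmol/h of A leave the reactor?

47.8 kmol/h

Conversion of D: D consumed = 2ξ₁ = 0.318 × 576.7 → ξ₁ = 91.7 kmol/h.
Yield of E: 1ξ₂ / 576.7 = 0.0381 → ξ₂ = 21.97 kmol/h.
Outlet amounts (n = n₀ + Σ ν·ξ):
  D: 576.7 − 2(91.7) = 393.3
  A: 0 + 1(91.7) − 2(21.97) = 47.75
  E: 0 + 1(21.97) = 21.97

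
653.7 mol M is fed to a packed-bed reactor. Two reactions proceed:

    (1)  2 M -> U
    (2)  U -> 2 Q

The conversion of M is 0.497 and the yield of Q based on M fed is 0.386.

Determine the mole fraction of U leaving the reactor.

Conversion of M: M consumed = 2ξ₁ = 0.497 × 653.7 → ξ₁ = 162.4 mol.
Yield of Q: 2ξ₂ / 653.7 = 0.386 → ξ₂ = 126.2 mol.
Outlet amounts (n = n₀ + Σ ν·ξ):
  M: 653.7 − 2(162.4) = 328.8
  U: 0 + 1(162.4) − 1(126.2) = 36.28
  Q: 0 + 2(126.2) = 252.3
Total out = 617.4 mol; y_U = 36.28 / 617.4 = 0.05876.

0.0588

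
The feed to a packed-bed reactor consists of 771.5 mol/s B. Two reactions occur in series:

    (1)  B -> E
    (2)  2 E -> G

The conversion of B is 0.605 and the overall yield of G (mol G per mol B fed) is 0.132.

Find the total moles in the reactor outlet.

670 mol/s

Conversion of B: B consumed = 1ξ₁ = 0.605 × 771.5 → ξ₁ = 466.8 mol/s.
Yield of G: 1ξ₂ / 771.5 = 0.132 → ξ₂ = 101.8 mol/s.
Outlet amounts (n = n₀ + Σ ν·ξ):
  B: 771.5 − 1(466.8) = 304.7
  E: 0 + 1(466.8) − 2(101.8) = 263.1
  G: 0 + 1(101.8) = 101.8
Total out = 304.7 + 263.1 + 101.8 = 669.7 mol/s.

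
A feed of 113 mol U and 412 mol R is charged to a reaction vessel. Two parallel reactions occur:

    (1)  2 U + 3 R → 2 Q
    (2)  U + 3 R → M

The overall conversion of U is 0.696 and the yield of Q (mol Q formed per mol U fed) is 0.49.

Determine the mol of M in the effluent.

23.3 mol

Yield of Q: 2ξ₁ / 113 = 0.49 → ξ₁ = 27.68 mol.
Conversion of U: 2ξ₁ + 1ξ₂ = 0.696 × 113 = 78.65 → ξ₂ = 23.28 mol.
Outlet amounts (n = n₀ + Σ ν·ξ):
  U: 113 − 2(27.68) − 1(23.28) = 34.35
  R: 412 − 3(27.68) − 3(23.28) = 259.1
  Q: 0 + 2(27.68) = 55.37
  M: 0 + 1(23.28) = 23.28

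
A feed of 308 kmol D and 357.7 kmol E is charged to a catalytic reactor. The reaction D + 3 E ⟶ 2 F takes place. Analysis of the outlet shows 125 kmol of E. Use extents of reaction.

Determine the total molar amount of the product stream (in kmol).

For E: n = n₀ − 3ξ → 125 = 357.7 − 3ξ, giving ξ = 77.57 kmol.
Outlet amounts (n = n₀ + ν ξ):
  D: 308 − 1(77.57) = 230.4
  E: 357.7 − 3(77.57) = 125
  F: 0 + 2(77.57) = 155.1
Total out = 230.4 + 125 + 155.1 = 510.6 kmol.

511 kmol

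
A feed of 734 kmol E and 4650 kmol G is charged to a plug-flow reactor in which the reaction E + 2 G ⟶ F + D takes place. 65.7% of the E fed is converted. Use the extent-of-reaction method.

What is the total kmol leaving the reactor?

E reacted = 0.657 × 734 = 482.2 kmol; ν_E = −1, so ξ = 482.2/1 = 482.2 kmol.
Outlet amounts (n = n₀ + ν ξ):
  E: 734 − 1(482.2) = 251.8
  G: 4650 − 2(482.2) = 3686
  F: 0 + 1(482.2) = 482.2
  D: 0 + 1(482.2) = 482.2
Total out = 251.8 + 3686 + 482.2 + 482.2 = 4902 kmol.

4900 kmol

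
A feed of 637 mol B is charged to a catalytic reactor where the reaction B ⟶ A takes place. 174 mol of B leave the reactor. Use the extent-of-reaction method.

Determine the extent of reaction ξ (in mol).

For B: n = n₀ − 1ξ → 174 = 637 − 1ξ, giving ξ = 463 mol.
Outlet amounts (n = n₀ + ν ξ):
  B: 637 − 1(463) = 174
  A: 0 + 1(463) = 463

ξ = 463 mol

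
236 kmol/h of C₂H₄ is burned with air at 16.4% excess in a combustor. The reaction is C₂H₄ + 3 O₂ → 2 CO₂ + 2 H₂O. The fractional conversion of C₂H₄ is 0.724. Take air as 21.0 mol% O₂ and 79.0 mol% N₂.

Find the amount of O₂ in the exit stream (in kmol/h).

Stoichiometric O₂ = 3 × 236 = 708 kmol/h; O₂ fed = 708 × 1.164 = 824.1 kmol/h.
N₂ fed = 824.1 × 79/21 = 3100 kmol/h.
Fuel reacted = 0.724 × 236 → ξ = 170.9 kmol/h.
Outlet (n = n₀ + ν ξ):
  C₂H₄: 236 − 1(170.9) = 65.14
  O₂: 824.1 − 3(170.9) = 311.5
  N₂: 3100 (inert)
  CO₂: 0 + 2(170.9) = 341.7
  H₂O: 0 + 2(170.9) = 341.7

312 kmol/h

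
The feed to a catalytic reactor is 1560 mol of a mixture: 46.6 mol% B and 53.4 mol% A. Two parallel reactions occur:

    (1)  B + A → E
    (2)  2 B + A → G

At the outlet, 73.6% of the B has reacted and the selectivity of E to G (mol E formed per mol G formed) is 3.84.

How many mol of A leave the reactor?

Conversion of B: B consumed = 0.736 × 727 = 535 mol = 1ξ₁ + 2ξ₂.
Selectivity: 1ξ₁ / (1ξ₂) = 3.84 → ξ₁ = 3.84 ξ₂.
Substitute: (1·3.84 + 2) ξ₂ = 535 → ξ₂ = 91.62 mol, ξ₁ = 351.8 mol.
Outlet amounts (n = n₀ + Σ ν·ξ):
  B: 727 − 1(351.8) − 2(91.62) = 191.9
  A: 833 − 1(351.8) − 1(91.62) = 389.6
  E: 0 + 1(351.8) = 351.8
  G: 0 + 1(91.62) = 91.62

390 mol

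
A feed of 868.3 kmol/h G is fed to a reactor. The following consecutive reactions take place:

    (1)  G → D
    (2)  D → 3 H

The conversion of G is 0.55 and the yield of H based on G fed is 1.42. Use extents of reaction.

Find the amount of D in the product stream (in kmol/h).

Conversion of G: G consumed = 1ξ₁ = 0.55 × 868.3 → ξ₁ = 477.6 kmol/h.
Yield of H: 3ξ₂ / 868.3 = 1.42 → ξ₂ = 411 kmol/h.
Outlet amounts (n = n₀ + Σ ν·ξ):
  G: 868.3 − 1(477.6) = 390.7
  D: 0 + 1(477.6) − 1(411) = 66.57
  H: 0 + 3(411) = 1233

66.6 kmol/h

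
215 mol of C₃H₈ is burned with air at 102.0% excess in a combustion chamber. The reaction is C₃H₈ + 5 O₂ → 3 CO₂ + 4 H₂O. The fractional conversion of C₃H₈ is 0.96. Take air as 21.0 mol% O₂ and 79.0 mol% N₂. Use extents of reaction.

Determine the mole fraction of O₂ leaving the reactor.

Stoichiometric O₂ = 5 × 215 = 1075 mol; O₂ fed = 1075 × 2.020 = 2172 mol.
N₂ fed = 2172 × 79/21 = 8169 mol.
Fuel reacted = 0.96 × 215 → ξ = 206.4 mol.
Outlet (n = n₀ + ν ξ):
  C₃H₈: 215 − 1(206.4) = 8.6
  O₂: 2172 − 5(206.4) = 1140
  N₂: 8169 (inert)
  CO₂: 0 + 3(206.4) = 619.2
  H₂O: 0 + 4(206.4) = 825.6
Total out = 10760 mol; y_O₂ = 1140 / 10760 = 0.1059.

0.106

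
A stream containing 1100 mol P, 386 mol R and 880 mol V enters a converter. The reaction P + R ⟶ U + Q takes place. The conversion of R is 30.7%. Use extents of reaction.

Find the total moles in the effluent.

R reacted = 0.307 × 386 = 118.5 mol; ν_R = −1, so ξ = 118.5/1 = 118.5 mol.
Outlet amounts (n = n₀ + ν ξ):
  P: 1100 − 1(118.5) = 981.5
  R: 386 − 1(118.5) = 267.5
  U: 0 + 1(118.5) = 118.5
  Q: 0 + 1(118.5) = 118.5
  V: 880 (inert)
Total out = 981.5 + 267.5 + 118.5 + 118.5 + 880 = 2366 mol.

2370 mol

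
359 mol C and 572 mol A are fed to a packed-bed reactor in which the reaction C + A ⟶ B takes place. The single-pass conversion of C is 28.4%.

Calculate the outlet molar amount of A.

C reacted = 0.284 × 359 = 102 mol; ν_C = −1, so ξ = 102/1 = 102 mol.
Outlet amounts (n = n₀ + ν ξ):
  C: 359 − 1(102) = 257
  A: 572 − 1(102) = 470
  B: 0 + 1(102) = 102

470 mol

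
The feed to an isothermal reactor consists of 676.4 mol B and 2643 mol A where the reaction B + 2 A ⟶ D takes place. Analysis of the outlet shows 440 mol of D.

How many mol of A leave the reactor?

For D: n = n₀ + 1ξ → 440 = 0 + 1ξ, giving ξ = 440 mol.
Outlet amounts (n = n₀ + ν ξ):
  B: 676.4 − 1(440) = 236.4
  A: 2643 − 2(440) = 1763
  D: 0 + 1(440) = 440

1760 mol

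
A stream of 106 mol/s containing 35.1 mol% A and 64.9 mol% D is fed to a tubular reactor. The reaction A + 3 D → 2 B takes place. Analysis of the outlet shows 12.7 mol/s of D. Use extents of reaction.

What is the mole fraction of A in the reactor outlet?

For D: n = n₀ − 3ξ → 12.7 = 68.79 − 3ξ, giving ξ = 18.7 mol/s.
Outlet amounts (n = n₀ + ν ξ):
  A: 37.21 − 1(18.7) = 18.51
  D: 68.79 − 3(18.7) = 12.7
  B: 0 + 2(18.7) = 37.4
Total out = 68.6 mol/s; y_A = 18.51 / 68.6 = 0.2698.

0.27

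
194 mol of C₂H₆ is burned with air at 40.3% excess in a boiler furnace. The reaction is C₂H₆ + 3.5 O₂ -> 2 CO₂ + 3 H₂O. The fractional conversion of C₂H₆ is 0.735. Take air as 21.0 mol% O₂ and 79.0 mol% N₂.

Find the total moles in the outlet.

Stoichiometric O₂ = 3.5 × 194 = 679 mol; O₂ fed = 679 × 1.403 = 952.6 mol.
N₂ fed = 952.6 × 79/21 = 3584 mol.
Fuel reacted = 0.735 × 194 → ξ = 142.6 mol.
Outlet (n = n₀ + ν ξ):
  C₂H₆: 194 − 1(142.6) = 51.41
  O₂: 952.6 − 3.5(142.6) = 453.6
  N₂: 3584 (inert)
  CO₂: 0 + 2(142.6) = 285.2
  H₂O: 0 + 3(142.6) = 427.8
Total out = 51.41 + 453.6 + 3584 + 285.2 + 427.8 = 4802 mol.

4800 mol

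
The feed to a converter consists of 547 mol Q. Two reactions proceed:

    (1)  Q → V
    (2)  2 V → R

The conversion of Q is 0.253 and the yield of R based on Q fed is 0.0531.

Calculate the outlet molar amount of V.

Conversion of Q: Q consumed = 1ξ₁ = 0.253 × 547 → ξ₁ = 138.4 mol.
Yield of R: 1ξ₂ / 547 = 0.0531 → ξ₂ = 29.05 mol.
Outlet amounts (n = n₀ + Σ ν·ξ):
  Q: 547 − 1(138.4) = 408.6
  V: 0 + 1(138.4) − 2(29.05) = 80.3
  R: 0 + 1(29.05) = 29.05

80.3 mol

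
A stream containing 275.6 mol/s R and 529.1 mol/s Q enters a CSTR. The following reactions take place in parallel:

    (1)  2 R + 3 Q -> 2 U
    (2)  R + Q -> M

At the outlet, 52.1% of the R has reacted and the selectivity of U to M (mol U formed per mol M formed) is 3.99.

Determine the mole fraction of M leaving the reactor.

0.0477

Conversion of R: R consumed = 0.521 × 275.6 = 143.6 mol/s = 2ξ₁ + 1ξ₂.
Selectivity: 2ξ₁ / (1ξ₂) = 3.99 → ξ₁ = 1.995 ξ₂.
Substitute: (2·1.995 + 1) ξ₂ = 143.6 → ξ₂ = 28.78 mol/s, ξ₁ = 57.41 mol/s.
Outlet amounts (n = n₀ + Σ ν·ξ):
  R: 275.6 − 2(57.41) − 1(28.78) = 132
  Q: 529.1 − 3(57.41) − 1(28.78) = 328.1
  U: 0 + 2(57.41) = 114.8
  M: 0 + 1(28.78) = 28.78
Total out = 603.7 mol/s; y_M = 28.78 / 603.7 = 0.04766.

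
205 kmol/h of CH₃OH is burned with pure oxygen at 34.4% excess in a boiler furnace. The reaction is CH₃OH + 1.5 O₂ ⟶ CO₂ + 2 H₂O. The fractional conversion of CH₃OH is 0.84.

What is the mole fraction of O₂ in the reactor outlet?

Stoichiometric O₂ = 1.5 × 205 = 307.5 kmol/h; O₂ fed = 307.5 × 1.344 = 413.3 kmol/h.
Fuel reacted = 0.84 × 205 → ξ = 172.2 kmol/h.
Outlet (n = n₀ + ν ξ):
  CH₃OH: 205 − 1(172.2) = 32.8
  O₂: 413.3 − 1.5(172.2) = 155
  CO₂: 0 + 1(172.2) = 172.2
  H₂O: 0 + 2(172.2) = 344.4
Total out = 704.4 kmol/h; y_O₂ = 155 / 704.4 = 0.22.

0.22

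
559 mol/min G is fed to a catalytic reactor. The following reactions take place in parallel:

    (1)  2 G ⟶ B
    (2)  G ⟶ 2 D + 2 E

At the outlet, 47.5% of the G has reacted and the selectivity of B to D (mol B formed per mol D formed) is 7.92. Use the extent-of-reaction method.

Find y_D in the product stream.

Conversion of G: G consumed = 0.475 × 559 = 265.5 mol/min = 2ξ₁ + 1ξ₂.
Selectivity: 1ξ₁ / (2ξ₂) = 7.92 → ξ₁ = 15.84 ξ₂.
Substitute: (2·15.84 + 1) ξ₂ = 265.5 → ξ₂ = 8.125 mol/min, ξ₁ = 128.7 mol/min.
Outlet amounts (n = n₀ + Σ ν·ξ):
  G: 559 − 2(128.7) − 1(8.125) = 293.5
  B: 0 + 1(128.7) = 128.7
  D: 0 + 2(8.125) = 16.25
  E: 0 + 2(8.125) = 16.25
Total out = 454.7 mol/min; y_D = 16.25 / 454.7 = 0.03574.

0.0357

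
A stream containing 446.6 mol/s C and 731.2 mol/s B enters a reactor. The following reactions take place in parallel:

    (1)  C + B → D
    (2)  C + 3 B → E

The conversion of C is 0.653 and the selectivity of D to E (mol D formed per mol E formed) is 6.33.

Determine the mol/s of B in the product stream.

Conversion of C: C consumed = 0.653 × 446.6 = 291.6 mol/s = 1ξ₁ + 1ξ₂.
Selectivity: 1ξ₁ / (1ξ₂) = 6.33 → ξ₁ = 6.33 ξ₂.
Substitute: (1·6.33 + 1) ξ₂ = 291.6 → ξ₂ = 39.79 mol/s, ξ₁ = 251.8 mol/s.
Outlet amounts (n = n₀ + Σ ν·ξ):
  C: 446.6 − 1(251.8) − 1(39.79) = 155
  B: 731.2 − 1(251.8) − 3(39.79) = 360
  D: 0 + 1(251.8) = 251.8
  E: 0 + 1(39.79) = 39.79

360 mol/s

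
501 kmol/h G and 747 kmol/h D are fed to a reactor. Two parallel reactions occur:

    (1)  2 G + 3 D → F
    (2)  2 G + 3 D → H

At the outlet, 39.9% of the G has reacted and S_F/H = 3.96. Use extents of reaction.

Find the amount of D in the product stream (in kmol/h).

447 kmol/h

Conversion of G: G consumed = 0.399 × 501 = 199.9 kmol/h = 2ξ₁ + 2ξ₂.
Selectivity: 1ξ₁ / (1ξ₂) = 3.96 → ξ₁ = 3.96 ξ₂.
Substitute: (2·3.96 + 2) ξ₂ = 199.9 → ξ₂ = 20.15 kmol/h, ξ₁ = 79.8 kmol/h.
Outlet amounts (n = n₀ + Σ ν·ξ):
  G: 501 − 2(79.8) − 2(20.15) = 301.1
  D: 747 − 3(79.8) − 3(20.15) = 447.2
  F: 0 + 1(79.8) = 79.8
  H: 0 + 1(20.15) = 20.15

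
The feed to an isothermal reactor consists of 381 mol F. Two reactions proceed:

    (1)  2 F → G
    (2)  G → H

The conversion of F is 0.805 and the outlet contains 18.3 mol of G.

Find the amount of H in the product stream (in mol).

135 mol

Conversion of F: F consumed = 2ξ₁ = 0.805 × 381 → ξ₁ = 153.4 mol.
G balance: n_G = 0 + 1ξ₁ − 1ξ₂ = 18.3 → ξ₂ = (1·153.4 − 18.3)/1 = 135.1 mol.
Outlet amounts (n = n₀ + Σ ν·ξ):
  F: 381 − 2(153.4) = 74.29
  G: 0 + 1(153.4) − 1(135.1) = 18.3
  H: 0 + 1(135.1) = 135.1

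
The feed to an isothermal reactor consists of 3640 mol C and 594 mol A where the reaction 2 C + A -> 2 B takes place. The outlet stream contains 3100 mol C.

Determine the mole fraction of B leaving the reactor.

0.136

For C: n = n₀ − 2ξ → 3100 = 3640 − 2ξ, giving ξ = 270 mol.
Outlet amounts (n = n₀ + ν ξ):
  C: 3640 − 2(270) = 3100
  A: 594 − 1(270) = 324
  B: 0 + 2(270) = 540
Total out = 3964 mol; y_B = 540 / 3964 = 0.1362.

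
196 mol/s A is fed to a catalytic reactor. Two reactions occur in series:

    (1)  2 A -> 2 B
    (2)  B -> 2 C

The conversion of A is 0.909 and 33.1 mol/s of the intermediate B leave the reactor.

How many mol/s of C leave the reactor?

Conversion of A: A consumed = 2ξ₁ = 0.909 × 196 → ξ₁ = 89.08 mol/s.
B balance: n_B = 0 + 2ξ₁ − 1ξ₂ = 33.1 → ξ₂ = (2·89.08 − 33.1)/1 = 145.1 mol/s.
Outlet amounts (n = n₀ + Σ ν·ξ):
  A: 196 − 2(89.08) = 17.84
  B: 0 + 2(89.08) − 1(145.1) = 33.1
  C: 0 + 2(145.1) = 290.1

290 mol/s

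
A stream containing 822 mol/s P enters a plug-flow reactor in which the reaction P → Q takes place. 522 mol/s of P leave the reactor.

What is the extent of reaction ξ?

ξ = 300 mol/s

For P: n = n₀ − 1ξ → 522 = 822 − 1ξ, giving ξ = 300 mol/s.
Outlet amounts (n = n₀ + ν ξ):
  P: 822 − 1(300) = 522
  Q: 0 + 1(300) = 300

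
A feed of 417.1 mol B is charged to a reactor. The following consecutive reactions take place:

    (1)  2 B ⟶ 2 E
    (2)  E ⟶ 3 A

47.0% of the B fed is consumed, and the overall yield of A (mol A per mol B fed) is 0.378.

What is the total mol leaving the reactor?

Conversion of B: B consumed = 2ξ₁ = 0.47 × 417.1 → ξ₁ = 98.02 mol.
Yield of A: 3ξ₂ / 417.1 = 0.378 → ξ₂ = 52.55 mol.
Outlet amounts (n = n₀ + Σ ν·ξ):
  B: 417.1 − 2(98.02) = 221.1
  E: 0 + 2(98.02) − 1(52.55) = 143.5
  A: 0 + 3(52.55) = 157.7
Total out = 221.1 + 143.5 + 157.7 = 522.2 mol.

522 mol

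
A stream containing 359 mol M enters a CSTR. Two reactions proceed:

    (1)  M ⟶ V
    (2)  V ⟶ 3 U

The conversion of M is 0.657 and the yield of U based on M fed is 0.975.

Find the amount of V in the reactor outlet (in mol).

Conversion of M: M consumed = 1ξ₁ = 0.657 × 359 → ξ₁ = 235.9 mol.
Yield of U: 3ξ₂ / 359 = 0.975 → ξ₂ = 116.7 mol.
Outlet amounts (n = n₀ + Σ ν·ξ):
  M: 359 − 1(235.9) = 123.1
  V: 0 + 1(235.9) − 1(116.7) = 119.2
  U: 0 + 3(116.7) = 350

119 mol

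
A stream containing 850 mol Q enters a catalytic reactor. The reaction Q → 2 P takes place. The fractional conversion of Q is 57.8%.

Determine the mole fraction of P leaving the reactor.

Q reacted = 0.578 × 850 = 491.3 mol; ν_Q = −1, so ξ = 491.3/1 = 491.3 mol.
Outlet amounts (n = n₀ + ν ξ):
  Q: 850 − 1(491.3) = 358.7
  P: 0 + 2(491.3) = 982.6
Total out = 1341 mol; y_P = 982.6 / 1341 = 0.7326.

0.733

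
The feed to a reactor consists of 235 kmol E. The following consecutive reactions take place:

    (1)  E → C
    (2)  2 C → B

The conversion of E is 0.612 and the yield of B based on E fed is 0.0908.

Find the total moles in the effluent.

214 kmol

Conversion of E: E consumed = 1ξ₁ = 0.612 × 235 → ξ₁ = 143.8 kmol.
Yield of B: 1ξ₂ / 235 = 0.0908 → ξ₂ = 21.34 kmol.
Outlet amounts (n = n₀ + Σ ν·ξ):
  E: 235 − 1(143.8) = 91.18
  C: 0 + 1(143.8) − 2(21.34) = 101.1
  B: 0 + 1(21.34) = 21.34
Total out = 91.18 + 101.1 + 21.34 = 213.7 kmol.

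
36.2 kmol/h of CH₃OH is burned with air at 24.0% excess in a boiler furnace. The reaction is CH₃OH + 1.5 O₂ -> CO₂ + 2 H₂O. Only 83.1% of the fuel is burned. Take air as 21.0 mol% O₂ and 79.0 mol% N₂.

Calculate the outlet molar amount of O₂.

Stoichiometric O₂ = 1.5 × 36.2 = 54.3 kmol/h; O₂ fed = 54.3 × 1.240 = 67.33 kmol/h.
N₂ fed = 67.33 × 79/21 = 253.3 kmol/h.
Fuel reacted = 0.831 × 36.2 → ξ = 30.08 kmol/h.
Outlet (n = n₀ + ν ξ):
  CH₃OH: 36.2 − 1(30.08) = 6.118
  O₂: 67.33 − 1.5(30.08) = 22.21
  N₂: 253.3 (inert)
  CO₂: 0 + 1(30.08) = 30.08
  H₂O: 0 + 2(30.08) = 60.16

22.2 kmol/h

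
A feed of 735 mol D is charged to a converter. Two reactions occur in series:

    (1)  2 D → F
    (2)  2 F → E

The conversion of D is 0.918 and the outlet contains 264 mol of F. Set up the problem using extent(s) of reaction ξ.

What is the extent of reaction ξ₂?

ξ₂ = 36.7 mol

Conversion of D: D consumed = 2ξ₁ = 0.918 × 735 → ξ₁ = 337.4 mol.
F balance: n_F = 0 + 1ξ₁ − 2ξ₂ = 264 → ξ₂ = (1·337.4 − 264)/2 = 36.68 mol.
Outlet amounts (n = n₀ + Σ ν·ξ):
  D: 735 − 2(337.4) = 60.27
  F: 0 + 1(337.4) − 2(36.68) = 264
  E: 0 + 1(36.68) = 36.68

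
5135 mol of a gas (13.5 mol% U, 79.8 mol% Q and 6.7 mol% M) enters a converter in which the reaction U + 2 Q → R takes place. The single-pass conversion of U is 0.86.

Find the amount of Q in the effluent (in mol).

2910 mol

U reacted = 0.86 × 693.2 = 596.2 mol; ν_U = −1, so ξ = 596.2/1 = 596.2 mol.
Outlet amounts (n = n₀ + ν ξ):
  U: 693.2 − 1(596.2) = 97.05
  Q: 4098 − 2(596.2) = 2905
  R: 0 + 1(596.2) = 596.2
  M: 344 (inert)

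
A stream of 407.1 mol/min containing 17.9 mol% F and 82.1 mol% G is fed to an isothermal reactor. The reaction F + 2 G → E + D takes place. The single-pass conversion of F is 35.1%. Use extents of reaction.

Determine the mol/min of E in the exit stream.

25.6 mol/min

F reacted = 0.351 × 72.87 = 25.58 mol/min; ν_F = −1, so ξ = 25.58/1 = 25.58 mol/min.
Outlet amounts (n = n₀ + ν ξ):
  F: 72.87 − 1(25.58) = 47.29
  G: 334.2 − 2(25.58) = 283.1
  E: 0 + 1(25.58) = 25.58
  D: 0 + 1(25.58) = 25.58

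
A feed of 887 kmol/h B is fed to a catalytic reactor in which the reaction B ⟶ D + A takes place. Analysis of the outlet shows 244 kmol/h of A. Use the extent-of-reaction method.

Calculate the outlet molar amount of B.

For A: n = n₀ + 1ξ → 244 = 0 + 1ξ, giving ξ = 244 kmol/h.
Outlet amounts (n = n₀ + ν ξ):
  B: 887 − 1(244) = 643
  D: 0 + 1(244) = 244
  A: 0 + 1(244) = 244

643 kmol/h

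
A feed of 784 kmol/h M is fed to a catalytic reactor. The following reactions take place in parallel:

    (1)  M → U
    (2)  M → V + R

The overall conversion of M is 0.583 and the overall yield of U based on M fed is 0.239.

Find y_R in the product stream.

Yield of U: 1ξ₁ / 784 = 0.239 → ξ₁ = 187.4 kmol/h.
Conversion of M: 1ξ₁ + 1ξ₂ = 0.583 × 784 = 457.1 → ξ₂ = 269.7 kmol/h.
Outlet amounts (n = n₀ + Σ ν·ξ):
  M: 784 − 1(187.4) − 1(269.7) = 326.9
  U: 0 + 1(187.4) = 187.4
  V: 0 + 1(269.7) = 269.7
  R: 0 + 1(269.7) = 269.7
Total out = 1054 kmol/h; y_R = 269.7 / 1054 = 0.256.

0.256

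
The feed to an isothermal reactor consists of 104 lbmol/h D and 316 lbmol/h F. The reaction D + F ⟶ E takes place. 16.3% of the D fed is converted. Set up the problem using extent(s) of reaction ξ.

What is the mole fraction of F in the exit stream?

0.742

D reacted = 0.163 × 104 = 16.95 lbmol/h; ν_D = −1, so ξ = 16.95/1 = 16.95 lbmol/h.
Outlet amounts (n = n₀ + ν ξ):
  D: 104 − 1(16.95) = 87.05
  F: 316 − 1(16.95) = 299
  E: 0 + 1(16.95) = 16.95
Total out = 403 lbmol/h; y_F = 299 / 403 = 0.742.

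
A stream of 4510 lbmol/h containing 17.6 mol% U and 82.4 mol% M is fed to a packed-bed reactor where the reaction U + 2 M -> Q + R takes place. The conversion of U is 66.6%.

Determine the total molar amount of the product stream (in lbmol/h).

U reacted = 0.666 × 793.8 = 528.6 lbmol/h; ν_U = −1, so ξ = 528.6/1 = 528.6 lbmol/h.
Outlet amounts (n = n₀ + ν ξ):
  U: 793.8 − 1(528.6) = 265.1
  M: 3716 − 2(528.6) = 2659
  Q: 0 + 1(528.6) = 528.6
  R: 0 + 1(528.6) = 528.6
Total out = 265.1 + 2659 + 528.6 + 528.6 = 3981 lbmol/h.

3980 lbmol/h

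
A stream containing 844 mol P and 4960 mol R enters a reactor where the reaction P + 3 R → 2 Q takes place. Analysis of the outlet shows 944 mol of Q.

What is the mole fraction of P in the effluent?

For Q: n = n₀ + 2ξ → 944 = 0 + 2ξ, giving ξ = 472 mol.
Outlet amounts (n = n₀ + ν ξ):
  P: 844 − 1(472) = 372
  R: 4960 − 3(472) = 3544
  Q: 0 + 2(472) = 944
Total out = 4860 mol; y_P = 372 / 4860 = 0.07654.

0.0765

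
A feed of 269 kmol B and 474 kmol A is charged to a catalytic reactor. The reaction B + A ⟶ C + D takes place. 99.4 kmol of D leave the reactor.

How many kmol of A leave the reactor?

For D: n = n₀ + 1ξ → 99.4 = 0 + 1ξ, giving ξ = 99.4 kmol.
Outlet amounts (n = n₀ + ν ξ):
  B: 269 − 1(99.4) = 169.6
  A: 474 − 1(99.4) = 374.6
  C: 0 + 1(99.4) = 99.4
  D: 0 + 1(99.4) = 99.4

375 kmol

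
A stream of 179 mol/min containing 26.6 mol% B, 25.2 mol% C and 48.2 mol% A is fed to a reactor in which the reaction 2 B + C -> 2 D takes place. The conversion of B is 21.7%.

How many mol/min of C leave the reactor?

39.9 mol/min

B reacted = 0.217 × 47.61 = 10.33 mol/min; ν_B = −2, so ξ = 10.33/2 = 5.166 mol/min.
Outlet amounts (n = n₀ + ν ξ):
  B: 47.61 − 2(5.166) = 37.28
  C: 45.11 − 1(5.166) = 39.94
  D: 0 + 2(5.166) = 10.33
  A: 86.28 (inert)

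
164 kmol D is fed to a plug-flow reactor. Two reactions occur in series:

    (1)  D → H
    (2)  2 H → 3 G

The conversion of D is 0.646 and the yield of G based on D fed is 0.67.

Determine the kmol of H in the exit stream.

32.7 kmol

Conversion of D: D consumed = 1ξ₁ = 0.646 × 164 → ξ₁ = 105.9 kmol.
Yield of G: 3ξ₂ / 164 = 0.67 → ξ₂ = 36.63 kmol.
Outlet amounts (n = n₀ + Σ ν·ξ):
  D: 164 − 1(105.9) = 58.06
  H: 0 + 1(105.9) − 2(36.63) = 32.69
  G: 0 + 3(36.63) = 109.9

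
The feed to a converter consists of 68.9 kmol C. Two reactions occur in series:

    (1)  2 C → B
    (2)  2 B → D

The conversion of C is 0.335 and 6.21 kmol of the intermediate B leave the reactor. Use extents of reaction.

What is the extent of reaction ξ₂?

ξ₂ = 2.67 kmol

Conversion of C: C consumed = 2ξ₁ = 0.335 × 68.9 → ξ₁ = 11.54 kmol.
B balance: n_B = 0 + 1ξ₁ − 2ξ₂ = 6.21 → ξ₂ = (1·11.54 − 6.21)/2 = 2.665 kmol.
Outlet amounts (n = n₀ + Σ ν·ξ):
  C: 68.9 − 2(11.54) = 45.82
  B: 0 + 1(11.54) − 2(2.665) = 6.21
  D: 0 + 1(2.665) = 2.665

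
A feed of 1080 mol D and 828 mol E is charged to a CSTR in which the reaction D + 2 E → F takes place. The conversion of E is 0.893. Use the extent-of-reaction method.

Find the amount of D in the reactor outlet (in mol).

710 mol

E reacted = 0.893 × 828 = 739.4 mol; ν_E = −2, so ξ = 739.4/2 = 369.7 mol.
Outlet amounts (n = n₀ + ν ξ):
  D: 1080 − 1(369.7) = 710.3
  E: 828 − 2(369.7) = 88.6
  F: 0 + 1(369.7) = 369.7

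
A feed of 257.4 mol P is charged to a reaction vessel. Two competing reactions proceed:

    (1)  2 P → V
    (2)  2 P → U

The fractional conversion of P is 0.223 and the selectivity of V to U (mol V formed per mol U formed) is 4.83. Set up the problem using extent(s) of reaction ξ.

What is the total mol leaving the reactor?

Conversion of P: P consumed = 0.223 × 257.4 = 57.4 mol = 2ξ₁ + 2ξ₂.
Selectivity: 1ξ₁ / (1ξ₂) = 4.83 → ξ₁ = 4.83 ξ₂.
Substitute: (2·4.83 + 2) ξ₂ = 57.4 → ξ₂ = 4.923 mol, ξ₁ = 23.78 mol.
Outlet amounts (n = n₀ + Σ ν·ξ):
  P: 257.4 − 2(23.78) − 2(4.923) = 200
  V: 0 + 1(23.78) = 23.78
  U: 0 + 1(4.923) = 4.923
Total out = 200 + 23.78 + 4.923 = 228.7 mol.

229 mol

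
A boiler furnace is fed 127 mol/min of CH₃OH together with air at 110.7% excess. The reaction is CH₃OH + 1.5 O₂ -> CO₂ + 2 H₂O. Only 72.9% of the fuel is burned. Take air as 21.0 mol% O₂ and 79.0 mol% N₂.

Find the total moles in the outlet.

2080 mol/min

Stoichiometric O₂ = 1.5 × 127 = 190.5 mol/min; O₂ fed = 190.5 × 2.107 = 401.4 mol/min.
N₂ fed = 401.4 × 79/21 = 1510 mol/min.
Fuel reacted = 0.729 × 127 → ξ = 92.58 mol/min.
Outlet (n = n₀ + ν ξ):
  CH₃OH: 127 − 1(92.58) = 34.42
  O₂: 401.4 − 1.5(92.58) = 262.5
  N₂: 1510 (inert)
  CO₂: 0 + 1(92.58) = 92.58
  H₂O: 0 + 2(92.58) = 185.2
Total out = 34.42 + 262.5 + 1510 + 92.58 + 185.2 = 2085 mol/min.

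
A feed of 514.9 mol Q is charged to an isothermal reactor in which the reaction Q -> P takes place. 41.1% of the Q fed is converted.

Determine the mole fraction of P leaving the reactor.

0.411

Q reacted = 0.411 × 514.9 = 211.6 mol; ν_Q = −1, so ξ = 211.6/1 = 211.6 mol.
Outlet amounts (n = n₀ + ν ξ):
  Q: 514.9 − 1(211.6) = 303.3
  P: 0 + 1(211.6) = 211.6
Total out = 514.9 mol; y_P = 211.6 / 514.9 = 0.411.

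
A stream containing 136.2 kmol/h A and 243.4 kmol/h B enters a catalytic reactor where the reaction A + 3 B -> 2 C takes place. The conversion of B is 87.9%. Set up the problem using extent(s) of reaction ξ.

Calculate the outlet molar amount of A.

64.9 kmol/h

B reacted = 0.879 × 243.4 = 213.9 kmol/h; ν_B = −3, so ξ = 213.9/3 = 71.32 kmol/h.
Outlet amounts (n = n₀ + ν ξ):
  A: 136.2 − 1(71.32) = 64.88
  B: 243.4 − 3(71.32) = 29.45
  C: 0 + 2(71.32) = 142.6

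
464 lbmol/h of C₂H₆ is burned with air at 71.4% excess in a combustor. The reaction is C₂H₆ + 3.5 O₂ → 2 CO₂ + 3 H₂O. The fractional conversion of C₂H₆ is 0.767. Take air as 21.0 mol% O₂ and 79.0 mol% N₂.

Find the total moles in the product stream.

Stoichiometric O₂ = 3.5 × 464 = 1624 lbmol/h; O₂ fed = 1624 × 1.714 = 2784 lbmol/h.
N₂ fed = 2784 × 79/21 = 10470 lbmol/h.
Fuel reacted = 0.767 × 464 → ξ = 355.9 lbmol/h.
Outlet (n = n₀ + ν ξ):
  C₂H₆: 464 − 1(355.9) = 108.1
  O₂: 2784 − 3.5(355.9) = 1538
  N₂: 10470 (inert)
  CO₂: 0 + 2(355.9) = 711.8
  H₂O: 0 + 3(355.9) = 1068
Total out = 108.1 + 1538 + 10470 + 711.8 + 1068 = 13900 lbmol/h.

13900 lbmol/h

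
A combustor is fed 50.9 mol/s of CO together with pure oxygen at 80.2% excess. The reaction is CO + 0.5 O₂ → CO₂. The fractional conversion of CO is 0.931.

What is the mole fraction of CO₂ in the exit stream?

Stoichiometric O₂ = 0.5 × 50.9 = 25.45 mol/s; O₂ fed = 25.45 × 1.802 = 45.86 mol/s.
Fuel reacted = 0.931 × 50.9 → ξ = 47.39 mol/s.
Outlet (n = n₀ + ν ξ):
  CO: 50.9 − 1(47.39) = 3.512
  O₂: 45.86 − 0.5(47.39) = 22.17
  CO₂: 0 + 1(47.39) = 47.39
Total out = 73.07 mol/s; y_CO₂ = 47.39 / 73.07 = 0.6486.

0.649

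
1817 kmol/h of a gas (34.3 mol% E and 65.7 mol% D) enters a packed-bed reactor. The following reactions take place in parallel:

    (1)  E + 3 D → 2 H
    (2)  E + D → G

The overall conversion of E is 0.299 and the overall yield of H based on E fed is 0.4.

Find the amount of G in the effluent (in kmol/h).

Yield of H: 2ξ₁ / 623.2 = 0.4 → ξ₁ = 124.6 kmol/h.
Conversion of E: 1ξ₁ + 1ξ₂ = 0.299 × 623.2 = 186.3 → ξ₂ = 61.7 kmol/h.
Outlet amounts (n = n₀ + Σ ν·ξ):
  E: 623.2 − 1(124.6) − 1(61.7) = 436.9
  D: 1194 − 3(124.6) − 1(61.7) = 758.1
  H: 0 + 2(124.6) = 249.3
  G: 0 + 1(61.7) = 61.7

61.7 kmol/h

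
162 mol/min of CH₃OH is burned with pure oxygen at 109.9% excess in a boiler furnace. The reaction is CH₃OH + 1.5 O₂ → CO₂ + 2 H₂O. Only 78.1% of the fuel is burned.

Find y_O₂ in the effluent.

0.436

Stoichiometric O₂ = 1.5 × 162 = 243 mol/min; O₂ fed = 243 × 2.099 = 510.1 mol/min.
Fuel reacted = 0.781 × 162 → ξ = 126.5 mol/min.
Outlet (n = n₀ + ν ξ):
  CH₃OH: 162 − 1(126.5) = 35.48
  O₂: 510.1 − 1.5(126.5) = 320.3
  CO₂: 0 + 1(126.5) = 126.5
  H₂O: 0 + 2(126.5) = 253
Total out = 735.3 mol/min; y_O₂ = 320.3 / 735.3 = 0.4356.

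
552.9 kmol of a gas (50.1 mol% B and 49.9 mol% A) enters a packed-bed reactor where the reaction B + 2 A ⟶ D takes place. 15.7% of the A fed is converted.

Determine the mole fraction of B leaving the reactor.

0.501

A reacted = 0.157 × 275.9 = 43.32 kmol; ν_A = −2, so ξ = 43.32/2 = 21.66 kmol.
Outlet amounts (n = n₀ + ν ξ):
  B: 277 − 1(21.66) = 255.3
  A: 275.9 − 2(21.66) = 232.6
  D: 0 + 1(21.66) = 21.66
Total out = 509.6 kmol; y_B = 255.3 / 509.6 = 0.5011.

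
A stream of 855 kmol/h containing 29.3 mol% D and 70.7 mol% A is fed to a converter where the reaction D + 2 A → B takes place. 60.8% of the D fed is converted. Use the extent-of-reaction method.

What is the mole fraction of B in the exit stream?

D reacted = 0.608 × 250.5 = 152.3 kmol/h; ν_D = −1, so ξ = 152.3/1 = 152.3 kmol/h.
Outlet amounts (n = n₀ + ν ξ):
  D: 250.5 − 1(152.3) = 98.2
  A: 604.5 − 2(152.3) = 299.9
  B: 0 + 1(152.3) = 152.3
Total out = 550.4 kmol/h; y_B = 152.3 / 550.4 = 0.2767.

0.277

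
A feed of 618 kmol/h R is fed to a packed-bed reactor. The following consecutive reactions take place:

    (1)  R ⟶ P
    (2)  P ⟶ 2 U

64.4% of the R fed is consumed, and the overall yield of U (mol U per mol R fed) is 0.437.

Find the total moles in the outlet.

753 kmol/h

Conversion of R: R consumed = 1ξ₁ = 0.644 × 618 → ξ₁ = 398 kmol/h.
Yield of U: 2ξ₂ / 618 = 0.437 → ξ₂ = 135 kmol/h.
Outlet amounts (n = n₀ + Σ ν·ξ):
  R: 618 − 1(398) = 220
  P: 0 + 1(398) − 1(135) = 263
  U: 0 + 2(135) = 270.1
Total out = 220 + 263 + 270.1 = 753 kmol/h.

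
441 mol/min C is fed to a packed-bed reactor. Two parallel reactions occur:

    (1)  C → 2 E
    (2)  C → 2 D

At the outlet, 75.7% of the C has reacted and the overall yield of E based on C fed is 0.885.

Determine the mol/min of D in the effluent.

277 mol/min

Yield of E: 2ξ₁ / 441 = 0.885 → ξ₁ = 195.1 mol/min.
Conversion of C: 1ξ₁ + 1ξ₂ = 0.757 × 441 = 333.8 → ξ₂ = 138.7 mol/min.
Outlet amounts (n = n₀ + Σ ν·ξ):
  C: 441 − 1(195.1) − 1(138.7) = 107.2
  E: 0 + 2(195.1) = 390.3
  D: 0 + 2(138.7) = 277.4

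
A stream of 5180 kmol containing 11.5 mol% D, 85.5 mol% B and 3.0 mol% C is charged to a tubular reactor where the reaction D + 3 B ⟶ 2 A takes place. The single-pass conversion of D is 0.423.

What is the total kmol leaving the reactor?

4680 kmol

D reacted = 0.423 × 595.7 = 252 kmol; ν_D = −1, so ξ = 252/1 = 252 kmol.
Outlet amounts (n = n₀ + ν ξ):
  D: 595.7 − 1(252) = 343.7
  B: 4429 − 3(252) = 3673
  A: 0 + 2(252) = 504
  C: 155.4 (inert)
Total out = 343.7 + 3673 + 504 + 155.4 = 4676 kmol.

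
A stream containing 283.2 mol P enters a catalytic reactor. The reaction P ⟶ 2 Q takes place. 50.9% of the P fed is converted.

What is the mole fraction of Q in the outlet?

P reacted = 0.509 × 283.2 = 144.1 mol; ν_P = −1, so ξ = 144.1/1 = 144.1 mol.
Outlet amounts (n = n₀ + ν ξ):
  P: 283.2 − 1(144.1) = 139.1
  Q: 0 + 2(144.1) = 288.3
Total out = 427.3 mol; y_Q = 288.3 / 427.3 = 0.6746.

0.675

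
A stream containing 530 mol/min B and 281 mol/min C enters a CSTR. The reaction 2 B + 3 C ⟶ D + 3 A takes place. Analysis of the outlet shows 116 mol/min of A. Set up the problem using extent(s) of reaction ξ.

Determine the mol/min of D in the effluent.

For A: n = n₀ + 3ξ → 116 = 0 + 3ξ, giving ξ = 38.67 mol/min.
Outlet amounts (n = n₀ + ν ξ):
  B: 530 − 2(38.67) = 452.7
  C: 281 − 3(38.67) = 165
  D: 0 + 1(38.67) = 38.67
  A: 0 + 3(38.67) = 116

38.7 mol/min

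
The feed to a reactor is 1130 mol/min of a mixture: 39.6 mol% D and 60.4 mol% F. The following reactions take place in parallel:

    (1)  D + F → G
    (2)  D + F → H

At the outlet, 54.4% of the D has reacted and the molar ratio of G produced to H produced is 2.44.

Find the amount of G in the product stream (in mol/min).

Conversion of D: D consumed = 0.544 × 447.5 = 243.4 mol/min = 1ξ₁ + 1ξ₂.
Selectivity: 1ξ₁ / (1ξ₂) = 2.44 → ξ₁ = 2.44 ξ₂.
Substitute: (1·2.44 + 1) ξ₂ = 243.4 → ξ₂ = 70.76 mol/min, ξ₁ = 172.7 mol/min.
Outlet amounts (n = n₀ + Σ ν·ξ):
  D: 447.5 − 1(172.7) − 1(70.76) = 204.1
  F: 682.5 − 1(172.7) − 1(70.76) = 439.1
  G: 0 + 1(172.7) = 172.7
  H: 0 + 1(70.76) = 70.76

173 mol/min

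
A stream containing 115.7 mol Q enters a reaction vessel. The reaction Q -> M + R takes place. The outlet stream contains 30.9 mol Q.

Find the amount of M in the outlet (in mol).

For Q: n = n₀ − 1ξ → 30.9 = 115.7 − 1ξ, giving ξ = 84.8 mol.
Outlet amounts (n = n₀ + ν ξ):
  Q: 115.7 − 1(84.8) = 30.9
  M: 0 + 1(84.8) = 84.8
  R: 0 + 1(84.8) = 84.8

84.8 mol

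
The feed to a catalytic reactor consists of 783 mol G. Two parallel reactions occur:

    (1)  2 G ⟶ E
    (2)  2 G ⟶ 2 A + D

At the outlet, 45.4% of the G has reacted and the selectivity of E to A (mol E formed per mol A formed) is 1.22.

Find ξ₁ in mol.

ξ₁ = 126 mol

Conversion of G: G consumed = 0.454 × 783 = 355.5 mol = 2ξ₁ + 2ξ₂.
Selectivity: 1ξ₁ / (2ξ₂) = 1.22 → ξ₁ = 2.44 ξ₂.
Substitute: (2·2.44 + 2) ξ₂ = 355.5 → ξ₂ = 51.67 mol, ξ₁ = 126.1 mol.
Outlet amounts (n = n₀ + Σ ν·ξ):
  G: 783 − 2(126.1) − 2(51.67) = 427.5
  E: 0 + 1(126.1) = 126.1
  A: 0 + 2(51.67) = 103.3
  D: 0 + 1(51.67) = 51.67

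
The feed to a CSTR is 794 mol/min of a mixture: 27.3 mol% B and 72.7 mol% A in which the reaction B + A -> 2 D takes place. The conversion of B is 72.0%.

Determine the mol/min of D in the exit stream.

B reacted = 0.72 × 216.8 = 156.1 mol/min; ν_B = −1, so ξ = 156.1/1 = 156.1 mol/min.
Outlet amounts (n = n₀ + ν ξ):
  B: 216.8 − 1(156.1) = 60.69
  A: 577.2 − 1(156.1) = 421.2
  D: 0 + 2(156.1) = 312.1

312 mol/min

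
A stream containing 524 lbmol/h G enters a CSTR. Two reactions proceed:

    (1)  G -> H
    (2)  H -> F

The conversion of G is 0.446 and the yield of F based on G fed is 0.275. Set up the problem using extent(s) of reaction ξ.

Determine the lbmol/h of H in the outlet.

89.6 lbmol/h

Conversion of G: G consumed = 1ξ₁ = 0.446 × 524 → ξ₁ = 233.7 lbmol/h.
Yield of F: 1ξ₂ / 524 = 0.275 → ξ₂ = 144.1 lbmol/h.
Outlet amounts (n = n₀ + Σ ν·ξ):
  G: 524 − 1(233.7) = 290.3
  H: 0 + 1(233.7) − 1(144.1) = 89.6
  F: 0 + 1(144.1) = 144.1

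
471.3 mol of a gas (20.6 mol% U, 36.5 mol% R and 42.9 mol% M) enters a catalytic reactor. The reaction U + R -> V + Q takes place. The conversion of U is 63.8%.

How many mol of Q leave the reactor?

U reacted = 0.638 × 97.09 = 61.94 mol; ν_U = −1, so ξ = 61.94/1 = 61.94 mol.
Outlet amounts (n = n₀ + ν ξ):
  U: 97.09 − 1(61.94) = 35.15
  R: 172 − 1(61.94) = 110.1
  V: 0 + 1(61.94) = 61.94
  Q: 0 + 1(61.94) = 61.94
  M: 202.2 (inert)

61.9 mol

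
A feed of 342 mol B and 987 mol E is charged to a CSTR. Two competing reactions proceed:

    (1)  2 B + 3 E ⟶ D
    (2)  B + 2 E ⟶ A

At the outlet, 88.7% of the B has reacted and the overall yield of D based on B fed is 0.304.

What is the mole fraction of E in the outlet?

Yield of D: 1ξ₁ / 342 = 0.304 → ξ₁ = 104 mol.
Conversion of B: 2ξ₁ + 1ξ₂ = 0.887 × 342 = 303.4 → ξ₂ = 95.42 mol.
Outlet amounts (n = n₀ + Σ ν·ξ):
  B: 342 − 2(104) − 1(95.42) = 38.65
  E: 987 − 3(104) − 2(95.42) = 484.3
  D: 0 + 1(104) = 104
  A: 0 + 1(95.42) = 95.42
Total out = 722.3 mol; y_E = 484.3 / 722.3 = 0.6704.

0.67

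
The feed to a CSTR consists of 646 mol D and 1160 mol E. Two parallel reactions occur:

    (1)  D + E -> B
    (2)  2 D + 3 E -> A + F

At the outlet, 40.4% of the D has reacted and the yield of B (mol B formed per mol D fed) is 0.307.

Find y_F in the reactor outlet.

0.0207

Yield of B: 1ξ₁ / 646 = 0.307 → ξ₁ = 198.3 mol.
Conversion of D: 1ξ₁ + 2ξ₂ = 0.404 × 646 = 261 → ξ₂ = 31.33 mol.
Outlet amounts (n = n₀ + Σ ν·ξ):
  D: 646 − 1(198.3) − 2(31.33) = 385
  E: 1160 − 1(198.3) − 3(31.33) = 867.7
  B: 0 + 1(198.3) = 198.3
  A: 0 + 1(31.33) = 31.33
  F: 0 + 1(31.33) = 31.33
Total out = 1514 mol; y_F = 31.33 / 1514 = 0.0207.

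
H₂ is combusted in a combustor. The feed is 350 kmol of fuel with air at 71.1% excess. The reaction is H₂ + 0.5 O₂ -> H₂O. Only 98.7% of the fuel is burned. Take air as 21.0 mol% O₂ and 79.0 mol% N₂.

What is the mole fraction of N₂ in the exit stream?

Stoichiometric O₂ = 0.5 × 350 = 175 kmol; O₂ fed = 175 × 1.711 = 299.4 kmol.
N₂ fed = 299.4 × 79/21 = 1126 kmol.
Fuel reacted = 0.987 × 350 → ξ = 345.4 kmol.
Outlet (n = n₀ + ν ξ):
  H₂: 350 − 1(345.4) = 4.55
  O₂: 299.4 − 0.5(345.4) = 126.7
  N₂: 1126 (inert)
  H₂O: 0 + 1(345.4) = 345.4
Total out = 1603 kmol; y_N₂ = 1126 / 1603 = 0.7026.

0.703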